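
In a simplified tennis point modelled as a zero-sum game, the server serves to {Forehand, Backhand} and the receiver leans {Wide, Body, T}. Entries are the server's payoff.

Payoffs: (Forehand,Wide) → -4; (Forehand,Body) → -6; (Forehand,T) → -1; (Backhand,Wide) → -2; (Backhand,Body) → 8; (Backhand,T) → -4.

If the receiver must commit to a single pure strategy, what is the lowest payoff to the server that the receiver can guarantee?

Column maxima: Wide → -2, Body → 8, T → -1.
The smallest of these is -2.

-2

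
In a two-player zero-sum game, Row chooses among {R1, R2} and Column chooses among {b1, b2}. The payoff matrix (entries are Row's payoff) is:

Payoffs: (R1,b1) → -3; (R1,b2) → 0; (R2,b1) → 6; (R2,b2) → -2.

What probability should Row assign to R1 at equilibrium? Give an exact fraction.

8/11

Row minima: R1 → -3, R2 → -2; maximin = -2.
Column maxima: b1 → 6, b2 → 0; minimax = 0.
-2 ≠ 0, so there is no saddle point; optimal play is mixed.
Let Row play R1 with probability p. Expected payoff against b1: (-3)p + 6(1−p) = −9p + 6; against b2: 0p + (-2)(1−p) = 2p − 2.
Setting these equal: −9p + 6 = 2p − 2 ⇒ −11p = -8 ⇒ p = 8/11, and the value is (-9)·(8/11) + 6 = -6/11.
For Column: with q = P(b1), equating R1's and R2's payoffs gives −3q = 8q − 2 ⇒ q = 2/11.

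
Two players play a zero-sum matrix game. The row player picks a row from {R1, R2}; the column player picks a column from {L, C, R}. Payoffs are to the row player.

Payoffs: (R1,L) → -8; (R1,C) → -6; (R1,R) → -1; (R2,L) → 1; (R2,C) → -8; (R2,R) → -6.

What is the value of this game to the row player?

-70/11

Row minima: R1 → -8, R2 → -8; maximin = -8.
Column maxima: L → 1, C → -6, R → -1; minimax = -6.
-8 ≠ -6, so there is no saddle point; optimal play is mixed.
R is strictly dominated by C (it gives the row player strictly more in every row), so the column player never plays it.
On the remaining 2×2 (R1, R2 vs L, C):
Let the row player play R1 with probability p. Expected payoff against L: (-8)p + 1(1−p) = −9p + 1; against C: (-6)p + (-8)(1−p) = 2p − 8.
Setting these equal: −9p + 1 = 2p − 8 ⇒ −11p = -9 ⇒ p = 9/11, and the value is (-9)·(9/11) + 1 = -70/11.
For the column player: with q = P(L), equating R1's and R2's payoffs gives −2q − 6 = 9q − 8 ⇒ q = 2/11.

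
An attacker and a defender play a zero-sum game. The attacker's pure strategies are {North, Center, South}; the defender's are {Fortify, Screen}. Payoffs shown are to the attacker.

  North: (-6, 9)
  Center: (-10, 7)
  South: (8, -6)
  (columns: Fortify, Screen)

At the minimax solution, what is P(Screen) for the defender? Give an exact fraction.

Row minima: North → -6, Center → -10, South → -6; maximin = -6.
Column maxima: Fortify → 8, Screen → 9; minimax = 8.
-6 ≠ 8, so there is no saddle point; optimal play is mixed.
Center is strictly dominated by North, so the attacker never plays it.
On the remaining 2×2 (North, South vs Fortify, Screen):
Let the attacker play North with probability p. Expected payoff against Fortify: (-6)p + 8(1−p) = −14p + 8; against Screen: 9p + (-6)(1−p) = 15p − 6.
Setting these equal: −14p + 8 = 15p − 6 ⇒ −29p = -14 ⇒ p = 14/29, and the value is (-14)·(14/29) + 8 = 36/29.
For the defender: with q = P(Fortify), equating North's and South's payoffs gives −15q + 9 = 14q − 6 ⇒ q = 15/29.

14/29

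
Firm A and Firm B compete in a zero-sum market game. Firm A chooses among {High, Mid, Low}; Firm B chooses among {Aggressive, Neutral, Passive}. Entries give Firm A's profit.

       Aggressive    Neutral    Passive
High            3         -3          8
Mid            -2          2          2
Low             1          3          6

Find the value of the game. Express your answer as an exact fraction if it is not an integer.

3/2

Row minima: High → -3, Mid → -2, Low → 1; maximin = 1.
Column maxima: Aggressive → 3, Neutral → 3, Passive → 8; minimax = 3.
1 ≠ 3, so there is no saddle point; optimal play is mixed.
Mid is strictly dominated by Low, so Firm A never plays it.
Passive is strictly dominated by Aggressive (it gives Firm A strictly more in every row), so Firm B never plays it.
On the remaining 2×2 (High, Low vs Aggressive, Neutral):
Let Firm A play High with probability p. Expected payoff against Aggressive: 3p + 1(1−p) = 2p + 1; against Neutral: (-3)p + 3(1−p) = −6p + 3.
Setting these equal: 2p + 1 = −6p + 3 ⇒ 8p = 2 ⇒ p = 1/4, and the value is (2)·(1/4) + 1 = 3/2.
For Firm B: with q = P(Aggressive), equating High's and Low's payoffs gives 6q − 3 = −2q + 3 ⇒ q = 3/4.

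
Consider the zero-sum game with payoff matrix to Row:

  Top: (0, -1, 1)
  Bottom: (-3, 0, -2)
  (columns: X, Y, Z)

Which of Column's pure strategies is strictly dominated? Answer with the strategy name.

X holds Row's payoff strictly below Z in every row: 0 < 1, -3 < -2.
So Z is strictly dominated for Column.

Z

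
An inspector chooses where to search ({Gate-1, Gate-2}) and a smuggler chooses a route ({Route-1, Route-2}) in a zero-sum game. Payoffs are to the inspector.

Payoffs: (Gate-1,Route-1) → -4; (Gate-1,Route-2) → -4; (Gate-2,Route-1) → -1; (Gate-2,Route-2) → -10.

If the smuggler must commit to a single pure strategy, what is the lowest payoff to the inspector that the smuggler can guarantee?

Column maxima: Route-1 → -1, Route-2 → -4.
The smallest of these is -4.

-4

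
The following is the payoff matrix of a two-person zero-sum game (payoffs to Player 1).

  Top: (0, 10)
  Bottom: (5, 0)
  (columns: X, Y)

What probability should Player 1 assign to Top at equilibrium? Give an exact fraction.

1/3

Row minima: Top → 0, Bottom → 0; maximin = 0.
Column maxima: X → 5, Y → 10; minimax = 5.
0 ≠ 5, so there is no saddle point; optimal play is mixed.
Let Player 1 play Top with probability p. Expected payoff against X: 0p + 5(1−p) = −5p + 5; against Y: 10p + 0(1−p) = 10p.
Setting these equal: −5p + 5 = 10p ⇒ −15p = -5 ⇒ p = 1/3, and the value is (-5)·(1/3) + 5 = 10/3.
For Player 2: with q = P(X), equating Top's and Bottom's payoffs gives −10q + 10 = 5q ⇒ q = 2/3.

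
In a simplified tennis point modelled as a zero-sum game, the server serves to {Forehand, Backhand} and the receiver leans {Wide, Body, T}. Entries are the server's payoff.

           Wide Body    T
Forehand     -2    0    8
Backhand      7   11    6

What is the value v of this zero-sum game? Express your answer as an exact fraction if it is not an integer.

Row minima: Forehand → -2, Backhand → 6; maximin = 6.
Column maxima: Wide → 7, Body → 11, T → 8; minimax = 7.
6 ≠ 7, so there is no saddle point; optimal play is mixed.
Body is strictly dominated by Wide (it gives the server strictly more in every row), so the receiver never plays it.
On the remaining 2×2 (Forehand, Backhand vs Wide, T):
Let the server play Forehand with probability p. Expected payoff against Wide: (-2)p + 7(1−p) = −9p + 7; against T: 8p + 6(1−p) = 2p + 6.
Setting these equal: −9p + 7 = 2p + 6 ⇒ −11p = -1 ⇒ p = 1/11, and the value is (-9)·(1/11) + 7 = 68/11.
For the receiver: with q = P(Wide), equating Forehand's and Backhand's payoffs gives −10q + 8 = q + 6 ⇒ q = 2/11.

68/11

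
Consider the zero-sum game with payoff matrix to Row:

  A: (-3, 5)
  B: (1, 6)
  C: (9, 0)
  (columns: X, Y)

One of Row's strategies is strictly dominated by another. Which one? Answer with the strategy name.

A

B gives a strictly higher payoff than A against every column: 1 > -3, 6 > 5.
So A is strictly dominated and Row never plays it.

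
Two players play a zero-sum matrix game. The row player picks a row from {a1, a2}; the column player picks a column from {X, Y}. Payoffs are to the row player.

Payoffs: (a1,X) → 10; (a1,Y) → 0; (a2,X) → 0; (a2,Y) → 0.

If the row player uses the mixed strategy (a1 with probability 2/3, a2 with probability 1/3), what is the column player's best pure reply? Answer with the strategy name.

Y

If the column player plays X, the row player's expected payoff is (2/3)·10 + (1/3)·0 = 20/3.
If the column player plays Y, the row player's expected payoff is (2/3)·0 + (1/3)·0 = 0.
The column player minimizes the row player's payoff; the smallest is 0, so the best response is Y.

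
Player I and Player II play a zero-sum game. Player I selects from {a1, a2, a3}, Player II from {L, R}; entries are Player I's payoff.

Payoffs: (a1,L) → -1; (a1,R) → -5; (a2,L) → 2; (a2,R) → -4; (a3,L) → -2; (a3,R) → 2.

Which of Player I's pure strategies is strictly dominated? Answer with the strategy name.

a1

a2 gives a strictly higher payoff than a1 against every column: 2 > -1, -4 > -5.
So a1 is strictly dominated and Player I never plays it.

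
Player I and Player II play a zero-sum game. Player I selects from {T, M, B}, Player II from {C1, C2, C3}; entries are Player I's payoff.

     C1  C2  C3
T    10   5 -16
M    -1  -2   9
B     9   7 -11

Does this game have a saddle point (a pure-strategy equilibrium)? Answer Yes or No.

Row minima: T → -16, M → -2, B → -11; maximin = -2.
Column maxima: C1 → 10, C2 → 7, C3 → 9; minimax = 7.
-2 ≠ 7, so no pure-strategy equilibrium exists.

No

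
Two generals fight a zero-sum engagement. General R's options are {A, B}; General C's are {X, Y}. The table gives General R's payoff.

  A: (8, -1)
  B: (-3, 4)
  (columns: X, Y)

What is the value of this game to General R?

Row minima: A → -1, B → -3; maximin = -1.
Column maxima: X → 8, Y → 4; minimax = 4.
-1 ≠ 4, so there is no saddle point; optimal play is mixed.
Let General R play A with probability p. Expected payoff against X: 8p + (-3)(1−p) = 11p − 3; against Y: (-1)p + 4(1−p) = −5p + 4.
Setting these equal: 11p − 3 = −5p + 4 ⇒ 16p = 7 ⇒ p = 7/16, and the value is (11)·(7/16) − 3 = 29/16.
For General C: with q = P(X), equating A's and B's payoffs gives 9q − 1 = −7q + 4 ⇒ q = 5/16.

29/16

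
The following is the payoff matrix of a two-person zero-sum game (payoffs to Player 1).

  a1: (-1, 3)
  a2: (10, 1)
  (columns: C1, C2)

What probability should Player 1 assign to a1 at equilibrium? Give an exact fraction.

Row minima: a1 → -1, a2 → 1; maximin = 1.
Column maxima: C1 → 10, C2 → 3; minimax = 3.
1 ≠ 3, so there is no saddle point; optimal play is mixed.
Let Player 1 play a1 with probability p. Expected payoff against C1: (-1)p + 10(1−p) = −11p + 10; against C2: 3p + 1(1−p) = 2p + 1.
Setting these equal: −11p + 10 = 2p + 1 ⇒ −13p = -9 ⇒ p = 9/13, and the value is (-11)·(9/13) + 10 = 31/13.
For Player 2: with q = P(C1), equating a1's and a2's payoffs gives −4q + 3 = 9q + 1 ⇒ q = 2/13.

9/13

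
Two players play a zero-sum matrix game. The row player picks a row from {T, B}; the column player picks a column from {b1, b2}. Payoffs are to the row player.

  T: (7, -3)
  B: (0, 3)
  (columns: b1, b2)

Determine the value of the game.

21/13

Row minima: T → -3, B → 0; maximin = 0.
Column maxima: b1 → 7, b2 → 3; minimax = 3.
0 ≠ 3, so there is no saddle point; optimal play is mixed.
Let the row player play T with probability p. Expected payoff against b1: 7p + 0(1−p) = 7p; against b2: (-3)p + 3(1−p) = −6p + 3.
Setting these equal: 7p = −6p + 3 ⇒ 13p = 3 ⇒ p = 3/13, and the value is (7)·(3/13) = 21/13.
For the column player: with q = P(b1), equating T's and B's payoffs gives 10q − 3 = −3q + 3 ⇒ q = 6/13.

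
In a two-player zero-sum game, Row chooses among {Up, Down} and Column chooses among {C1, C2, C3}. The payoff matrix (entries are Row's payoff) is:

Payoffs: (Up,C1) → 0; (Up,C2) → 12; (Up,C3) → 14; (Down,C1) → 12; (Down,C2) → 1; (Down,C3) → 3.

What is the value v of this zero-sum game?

Row minima: Up → 0, Down → 1; maximin = 1.
Column maxima: C1 → 12, C2 → 12, C3 → 14; minimax = 12.
1 ≠ 12, so there is no saddle point; optimal play is mixed.
C3 is strictly dominated by C2 (it gives Row strictly more in every row), so Column never plays it.
On the remaining 2×2 (Up, Down vs C1, C2):
Let Row play Up with probability p. Expected payoff against C1: 0p + 12(1−p) = −12p + 12; against C2: 12p + 1(1−p) = 11p + 1.
Setting these equal: −12p + 12 = 11p + 1 ⇒ −23p = -11 ⇒ p = 11/23, and the value is (-12)·(11/23) + 12 = 144/23.
For Column: with q = P(C1), equating Up's and Down's payoffs gives −12q + 12 = 11q + 1 ⇒ q = 11/23.

144/23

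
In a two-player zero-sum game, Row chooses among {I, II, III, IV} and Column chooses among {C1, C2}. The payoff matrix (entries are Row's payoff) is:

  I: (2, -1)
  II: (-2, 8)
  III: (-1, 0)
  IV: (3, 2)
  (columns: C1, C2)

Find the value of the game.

Row minima: I → -1, II → -2, III → -1, IV → 2; maximin = 2.
Column maxima: C1 → 3, C2 → 8; minimax = 3.
2 ≠ 3, so there is no saddle point; optimal play is mixed.
I is strictly dominated by IV, so Row never plays it.
III is strictly dominated by IV, so Row never plays it.
On the remaining 2×2 (II, IV vs C1, C2):
Let Row play II with probability p. Expected payoff against C1: (-2)p + 3(1−p) = −5p + 3; against C2: 8p + 2(1−p) = 6p + 2.
Setting these equal: −5p + 3 = 6p + 2 ⇒ −11p = -1 ⇒ p = 1/11, and the value is (-5)·(1/11) + 3 = 28/11.
For Column: with q = P(C1), equating II's and IV's payoffs gives −10q + 8 = q + 2 ⇒ q = 6/11.

28/11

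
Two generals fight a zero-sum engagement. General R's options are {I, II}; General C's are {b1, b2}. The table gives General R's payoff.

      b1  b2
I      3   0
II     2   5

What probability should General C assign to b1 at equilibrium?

Row minima: I → 0, II → 2; maximin = 2.
Column maxima: b1 → 3, b2 → 5; minimax = 3.
2 ≠ 3, so there is no saddle point; optimal play is mixed.
Let General R play I with probability p. Expected payoff against b1: 3p + 2(1−p) = p + 2; against b2: 0p + 5(1−p) = −5p + 5.
Setting these equal: p + 2 = −5p + 5 ⇒ 6p = 3 ⇒ p = 1/2, and the value is (1)·(1/2) + 2 = 5/2.
For General C: with q = P(b1), equating I's and II's payoffs gives 3q = −3q + 5 ⇒ q = 5/6.

5/6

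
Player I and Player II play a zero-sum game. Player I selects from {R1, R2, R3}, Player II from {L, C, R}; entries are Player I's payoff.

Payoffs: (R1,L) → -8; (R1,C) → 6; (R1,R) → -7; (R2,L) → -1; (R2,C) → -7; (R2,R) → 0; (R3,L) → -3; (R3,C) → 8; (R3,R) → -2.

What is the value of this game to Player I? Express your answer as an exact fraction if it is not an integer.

-29/17

Row minima: R1 → -8, R2 → -7, R3 → -3; maximin = -3.
Column maxima: L → -1, C → 8, R → 0; minimax = -1.
-3 ≠ -1, so there is no saddle point; optimal play is mixed.
R1 is strictly dominated by R3, so Player I never plays it.
R is strictly dominated by L (it gives Player I strictly more in every row), so Player II never plays it.
On the remaining 2×2 (R2, R3 vs L, C):
Let Player I play R2 with probability p. Expected payoff against L: (-1)p + (-3)(1−p) = 2p − 3; against C: (-7)p + 8(1−p) = −15p + 8.
Setting these equal: 2p − 3 = −15p + 8 ⇒ 17p = 11 ⇒ p = 11/17, and the value is (2)·(11/17) − 3 = -29/17.
For Player II: with q = P(L), equating R2's and R3's payoffs gives 6q − 7 = −11q + 8 ⇒ q = 15/17.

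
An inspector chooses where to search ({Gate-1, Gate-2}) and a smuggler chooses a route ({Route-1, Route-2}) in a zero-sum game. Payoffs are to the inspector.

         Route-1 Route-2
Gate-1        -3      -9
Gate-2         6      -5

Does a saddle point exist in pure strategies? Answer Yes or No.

Row minima: Gate-1 → -9, Gate-2 → -5; maximin = -5.
Column maxima: Route-1 → 6, Route-2 → -5; minimax = -5.
maximin = minimax = -5, so a saddle point exists.

Yes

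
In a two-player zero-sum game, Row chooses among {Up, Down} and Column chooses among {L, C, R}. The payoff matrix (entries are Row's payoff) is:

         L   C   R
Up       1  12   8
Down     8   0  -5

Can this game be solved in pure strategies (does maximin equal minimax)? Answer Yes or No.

No

Row minima: Up → 1, Down → -5; maximin = 1.
Column maxima: L → 8, C → 12, R → 8; minimax = 8.
1 ≠ 8, so no pure-strategy equilibrium exists.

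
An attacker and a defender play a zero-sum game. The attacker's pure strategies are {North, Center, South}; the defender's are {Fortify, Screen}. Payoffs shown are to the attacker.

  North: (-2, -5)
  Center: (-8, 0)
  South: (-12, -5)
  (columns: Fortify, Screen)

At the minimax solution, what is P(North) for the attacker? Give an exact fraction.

Row minima: North → -5, Center → -8, South → -12; maximin = -5.
Column maxima: Fortify → -2, Screen → 0; minimax = -2.
-5 ≠ -2, so there is no saddle point; optimal play is mixed.
South is strictly dominated by Center, so the attacker never plays it.
On the remaining 2×2 (North, Center vs Fortify, Screen):
Let the attacker play North with probability p. Expected payoff against Fortify: (-2)p + (-8)(1−p) = 6p − 8; against Screen: (-5)p + 0(1−p) = −5p.
Setting these equal: 6p − 8 = −5p ⇒ 11p = 8 ⇒ p = 8/11, and the value is (6)·(8/11) − 8 = -40/11.
For the defender: with q = P(Fortify), equating North's and Center's payoffs gives 3q − 5 = −8q ⇒ q = 5/11.

8/11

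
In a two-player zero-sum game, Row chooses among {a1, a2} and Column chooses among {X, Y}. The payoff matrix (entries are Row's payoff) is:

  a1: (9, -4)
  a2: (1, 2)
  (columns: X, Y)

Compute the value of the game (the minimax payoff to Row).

Row minima: a1 → -4, a2 → 1; maximin = 1.
Column maxima: X → 9, Y → 2; minimax = 2.
1 ≠ 2, so there is no saddle point; optimal play is mixed.
Let Row play a1 with probability p. Expected payoff against X: 9p + 1(1−p) = 8p + 1; against Y: (-4)p + 2(1−p) = −6p + 2.
Setting these equal: 8p + 1 = −6p + 2 ⇒ 14p = 1 ⇒ p = 1/14, and the value is (8)·(1/14) + 1 = 11/7.
For Column: with q = P(X), equating a1's and a2's payoffs gives 13q − 4 = −q + 2 ⇒ q = 3/7.

11/7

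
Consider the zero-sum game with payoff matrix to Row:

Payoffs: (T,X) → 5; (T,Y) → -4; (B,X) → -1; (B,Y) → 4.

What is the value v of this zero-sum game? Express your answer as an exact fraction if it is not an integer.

8/7

Row minima: T → -4, B → -1; maximin = -1.
Column maxima: X → 5, Y → 4; minimax = 4.
-1 ≠ 4, so there is no saddle point; optimal play is mixed.
Let Row play T with probability p. Expected payoff against X: 5p + (-1)(1−p) = 6p − 1; against Y: (-4)p + 4(1−p) = −8p + 4.
Setting these equal: 6p − 1 = −8p + 4 ⇒ 14p = 5 ⇒ p = 5/14, and the value is (6)·(5/14) − 1 = 8/7.
For Column: with q = P(X), equating T's and B's payoffs gives 9q − 4 = −5q + 4 ⇒ q = 4/7.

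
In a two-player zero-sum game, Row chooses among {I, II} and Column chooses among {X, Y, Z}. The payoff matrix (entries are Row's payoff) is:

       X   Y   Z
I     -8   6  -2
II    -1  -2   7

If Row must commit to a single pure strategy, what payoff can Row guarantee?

-2

Row minima: I → -8, II → -2.
The best of these is -2.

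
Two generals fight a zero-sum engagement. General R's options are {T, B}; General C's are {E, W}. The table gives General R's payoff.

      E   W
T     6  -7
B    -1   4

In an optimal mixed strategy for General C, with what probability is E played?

Row minima: T → -7, B → -1; maximin = -1.
Column maxima: E → 6, W → 4; minimax = 4.
-1 ≠ 4, so there is no saddle point; optimal play is mixed.
Let General R play T with probability p. Expected payoff against E: 6p + (-1)(1−p) = 7p − 1; against W: (-7)p + 4(1−p) = −11p + 4.
Setting these equal: 7p − 1 = −11p + 4 ⇒ 18p = 5 ⇒ p = 5/18, and the value is (7)·(5/18) − 1 = 17/18.
For General C: with q = P(E), equating T's and B's payoffs gives 13q − 7 = −5q + 4 ⇒ q = 11/18.

11/18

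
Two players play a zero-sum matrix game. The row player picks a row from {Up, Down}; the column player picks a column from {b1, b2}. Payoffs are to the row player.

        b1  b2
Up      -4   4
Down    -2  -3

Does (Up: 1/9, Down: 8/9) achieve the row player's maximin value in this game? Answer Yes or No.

Against b1 this mix gives (1/9)·(-4) + (8/9)·(-2) = -20/9.
Against b2 this mix gives (1/9)·4 + (8/9)·(-3) = -20/9.
All of the column player's active replies (b1, b2) yield -20/9, and no column does worse for the row player. The mix makes the column player indifferent and guarantees -20/9, so it is optimal.

Yes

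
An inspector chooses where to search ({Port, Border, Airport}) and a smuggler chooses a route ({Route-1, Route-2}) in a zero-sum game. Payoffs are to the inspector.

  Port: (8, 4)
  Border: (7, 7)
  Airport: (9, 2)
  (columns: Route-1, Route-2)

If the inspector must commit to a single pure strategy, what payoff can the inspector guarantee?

Row minima: Port → 4, Border → 7, Airport → 2.
The best of these is 7.

7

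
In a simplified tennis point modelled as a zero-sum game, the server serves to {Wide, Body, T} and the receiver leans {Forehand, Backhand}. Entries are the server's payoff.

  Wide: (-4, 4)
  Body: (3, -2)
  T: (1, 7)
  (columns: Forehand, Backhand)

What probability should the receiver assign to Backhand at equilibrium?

Row minima: Wide → -4, Body → -2, T → 1; maximin = 1.
Column maxima: Forehand → 3, Backhand → 7; minimax = 3.
1 ≠ 3, so there is no saddle point; optimal play is mixed.
Wide is strictly dominated by T, so the server never plays it.
On the remaining 2×2 (Body, T vs Forehand, Backhand):
Let the server play Body with probability p. Expected payoff against Forehand: 3p + 1(1−p) = 2p + 1; against Backhand: (-2)p + 7(1−p) = −9p + 7.
Setting these equal: 2p + 1 = −9p + 7 ⇒ 11p = 6 ⇒ p = 6/11, and the value is (2)·(6/11) + 1 = 23/11.
For the receiver: with q = P(Forehand), equating Body's and T's payoffs gives 5q − 2 = −6q + 7 ⇒ q = 9/11.

2/11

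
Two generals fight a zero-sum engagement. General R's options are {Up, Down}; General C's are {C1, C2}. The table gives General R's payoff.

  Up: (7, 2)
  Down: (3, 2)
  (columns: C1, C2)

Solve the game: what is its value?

2

Row minima: Up → 2, Down → 2; maximin = 2.
Column maxima: C1 → 7, C2 → 2; minimax = 2.
Since maximin = minimax = 2, there is a saddle point and the value is 2.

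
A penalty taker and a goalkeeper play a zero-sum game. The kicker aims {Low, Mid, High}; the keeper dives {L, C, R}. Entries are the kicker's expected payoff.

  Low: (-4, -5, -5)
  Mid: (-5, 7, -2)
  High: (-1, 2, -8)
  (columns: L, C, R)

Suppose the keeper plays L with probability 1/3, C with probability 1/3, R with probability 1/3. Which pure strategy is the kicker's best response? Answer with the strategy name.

Expected payoff of Low: (1/3)·(-4) + (1/3)·(-5) + (1/3)·(-5) = -14/3.
Expected payoff of Mid: (1/3)·(-5) + (1/3)·7 + (1/3)·(-2) = 0.
Expected payoff of High: (1/3)·(-1) + (1/3)·2 + (1/3)·(-8) = -7/3.
The largest is 0, so the kicker's best response is Mid.

Mid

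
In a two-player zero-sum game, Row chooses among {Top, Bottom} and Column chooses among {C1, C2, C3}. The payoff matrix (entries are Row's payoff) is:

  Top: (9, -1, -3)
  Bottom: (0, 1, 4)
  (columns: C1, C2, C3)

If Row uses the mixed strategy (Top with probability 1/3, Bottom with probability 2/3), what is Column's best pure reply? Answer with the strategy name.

C2

If Column plays C1, Row's expected payoff is (1/3)·9 + (2/3)·0 = 3.
If Column plays C2, Row's expected payoff is (1/3)·(-1) + (2/3)·1 = 1/3.
If Column plays C3, Row's expected payoff is (1/3)·(-3) + (2/3)·4 = 5/3.
Column minimizes Row's payoff; the smallest is 1/3, so the best response is C2.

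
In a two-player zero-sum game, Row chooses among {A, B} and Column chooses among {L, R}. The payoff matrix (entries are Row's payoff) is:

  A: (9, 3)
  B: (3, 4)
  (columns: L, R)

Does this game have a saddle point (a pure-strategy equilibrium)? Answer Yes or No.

Row minima: A → 3, B → 3; maximin = 3.
Column maxima: L → 9, R → 4; minimax = 4.
3 ≠ 4, so no pure-strategy equilibrium exists.

No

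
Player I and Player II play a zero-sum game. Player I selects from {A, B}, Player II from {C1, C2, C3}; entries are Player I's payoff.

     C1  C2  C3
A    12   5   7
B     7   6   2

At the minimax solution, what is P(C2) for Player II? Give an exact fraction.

5/6

Row minima: A → 5, B → 2; maximin = 5.
Column maxima: C1 → 12, C2 → 6, C3 → 7; minimax = 6.
5 ≠ 6, so there is no saddle point; optimal play is mixed.
C1 is strictly dominated by C2 (it gives Player I strictly more in every row), so Player II never plays it.
On the remaining 2×2 (A, B vs C2, C3):
Let Player I play A with probability p. Expected payoff against C2: 5p + 6(1−p) = −p + 6; against C3: 7p + 2(1−p) = 5p + 2.
Setting these equal: −p + 6 = 5p + 2 ⇒ −6p = -4 ⇒ p = 2/3, and the value is (-1)·(2/3) + 6 = 16/3.
For Player II: with q = P(C2), equating A's and B's payoffs gives −2q + 7 = 4q + 2 ⇒ q = 5/6.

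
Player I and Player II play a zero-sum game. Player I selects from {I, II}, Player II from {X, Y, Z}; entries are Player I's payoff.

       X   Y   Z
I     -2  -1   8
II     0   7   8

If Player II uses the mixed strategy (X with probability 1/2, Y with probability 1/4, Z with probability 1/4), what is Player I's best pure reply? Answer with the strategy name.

II

Expected payoff of I: (1/2)·(-2) + (1/4)·(-1) + (1/4)·8 = 3/4.
Expected payoff of II: (1/2)·0 + (1/4)·7 + (1/4)·8 = 15/4.
The largest is 15/4, so Player I's best response is II.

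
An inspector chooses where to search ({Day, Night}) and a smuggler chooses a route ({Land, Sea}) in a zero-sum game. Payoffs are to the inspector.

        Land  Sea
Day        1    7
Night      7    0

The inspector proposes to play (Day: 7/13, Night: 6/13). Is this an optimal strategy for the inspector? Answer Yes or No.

Yes

Against Land this mix gives (7/13)·1 + (6/13)·7 = 49/13.
Against Sea this mix gives (7/13)·7 + (6/13)·0 = 49/13.
All of the smuggler's active replies (Land, Sea) yield 49/13, and no column does worse for the inspector. The mix makes the smuggler indifferent and guarantees 49/13, so it is optimal.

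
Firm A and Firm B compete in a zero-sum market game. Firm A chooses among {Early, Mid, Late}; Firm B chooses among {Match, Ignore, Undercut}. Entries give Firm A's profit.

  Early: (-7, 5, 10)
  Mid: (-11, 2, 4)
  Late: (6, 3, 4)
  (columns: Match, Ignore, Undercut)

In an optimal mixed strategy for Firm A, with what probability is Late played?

Row minima: Early → -7, Mid → -11, Late → 3; maximin = 3.
Column maxima: Match → 6, Ignore → 5, Undercut → 10; minimax = 5.
3 ≠ 5, so there is no saddle point; optimal play is mixed.
Mid is strictly dominated by Early, so Firm A never plays it.
Undercut is strictly dominated by Ignore (it gives Firm A strictly more in every row), so Firm B never plays it.
On the remaining 2×2 (Early, Late vs Match, Ignore):
Let Firm A play Early with probability p. Expected payoff against Match: (-7)p + 6(1−p) = −13p + 6; against Ignore: 5p + 3(1−p) = 2p + 3.
Setting these equal: −13p + 6 = 2p + 3 ⇒ −15p = -3 ⇒ p = 1/5, and the value is (-13)·(1/5) + 6 = 17/5.
For Firm B: with q = P(Match), equating Early's and Late's payoffs gives −12q + 5 = 3q + 3 ⇒ q = 2/15.

4/5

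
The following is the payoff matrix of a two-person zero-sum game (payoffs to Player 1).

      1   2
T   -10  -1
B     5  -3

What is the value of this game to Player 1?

-35/17

Row minima: T → -10, B → -3; maximin = -3.
Column maxima: 1 → 5, 2 → -1; minimax = -1.
-3 ≠ -1, so there is no saddle point; optimal play is mixed.
Let Player 1 play T with probability p. Expected payoff against 1: (-10)p + 5(1−p) = −15p + 5; against 2: (-1)p + (-3)(1−p) = 2p − 3.
Setting these equal: −15p + 5 = 2p − 3 ⇒ −17p = -8 ⇒ p = 8/17, and the value is (-15)·(8/17) + 5 = -35/17.
For Player 2: with q = P(1), equating T's and B's payoffs gives −9q − 1 = 8q − 3 ⇒ q = 2/17.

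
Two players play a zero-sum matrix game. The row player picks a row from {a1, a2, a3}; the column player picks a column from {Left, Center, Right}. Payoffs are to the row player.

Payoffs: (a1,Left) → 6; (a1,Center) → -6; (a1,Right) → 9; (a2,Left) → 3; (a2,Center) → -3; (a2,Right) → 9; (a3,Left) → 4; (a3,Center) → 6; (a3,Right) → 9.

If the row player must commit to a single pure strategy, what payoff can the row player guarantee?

4

Row minima: a1 → -6, a2 → -3, a3 → 4.
The best of these is 4.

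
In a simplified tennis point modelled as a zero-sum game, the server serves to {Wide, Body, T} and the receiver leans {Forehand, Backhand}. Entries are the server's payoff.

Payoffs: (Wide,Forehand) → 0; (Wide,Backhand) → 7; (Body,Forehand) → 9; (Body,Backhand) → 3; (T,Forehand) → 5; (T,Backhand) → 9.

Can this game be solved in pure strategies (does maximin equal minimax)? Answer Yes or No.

No

Row minima: Wide → 0, Body → 3, T → 5; maximin = 5.
Column maxima: Forehand → 9, Backhand → 9; minimax = 9.
5 ≠ 9, so no pure-strategy equilibrium exists.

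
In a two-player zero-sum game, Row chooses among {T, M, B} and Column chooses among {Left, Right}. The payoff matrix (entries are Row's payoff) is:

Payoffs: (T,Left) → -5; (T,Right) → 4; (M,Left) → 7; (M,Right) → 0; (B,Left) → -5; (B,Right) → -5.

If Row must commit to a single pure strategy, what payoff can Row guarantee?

0

Row minima: T → -5, M → 0, B → -5.
The best of these is 0.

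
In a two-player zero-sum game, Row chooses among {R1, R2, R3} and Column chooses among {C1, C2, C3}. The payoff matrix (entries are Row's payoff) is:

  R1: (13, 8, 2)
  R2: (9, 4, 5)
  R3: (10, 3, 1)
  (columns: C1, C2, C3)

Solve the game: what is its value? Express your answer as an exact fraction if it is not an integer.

Row minima: R1 → 2, R2 → 4, R3 → 1; maximin = 4.
Column maxima: C1 → 13, C2 → 8, C3 → 5; minimax = 5.
4 ≠ 5, so there is no saddle point; optimal play is mixed.
R3 is strictly dominated by R1, so Row never plays it.
C1 is strictly dominated by C2 (it gives Row strictly more in every row), so Column never plays it.
On the remaining 2×2 (R1, R2 vs C2, C3):
Let Row play R1 with probability p. Expected payoff against C2: 8p + 4(1−p) = 4p + 4; against C3: 2p + 5(1−p) = −3p + 5.
Setting these equal: 4p + 4 = −3p + 5 ⇒ 7p = 1 ⇒ p = 1/7, and the value is (4)·(1/7) + 4 = 32/7.
For Column: with q = P(C2), equating R1's and R2's payoffs gives 6q + 2 = −q + 5 ⇒ q = 3/7.

32/7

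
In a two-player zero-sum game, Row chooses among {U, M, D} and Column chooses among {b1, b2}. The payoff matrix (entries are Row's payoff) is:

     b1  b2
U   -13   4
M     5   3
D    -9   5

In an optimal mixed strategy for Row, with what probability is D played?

Row minima: U → -13, M → 3, D → -9; maximin = 3.
Column maxima: b1 → 5, b2 → 5; minimax = 5.
3 ≠ 5, so there is no saddle point; optimal play is mixed.
U is strictly dominated by D, so Row never plays it.
On the remaining 2×2 (M, D vs b1, b2):
Let Row play M with probability p. Expected payoff against b1: 5p + (-9)(1−p) = 14p − 9; against b2: 3p + 5(1−p) = −2p + 5.
Setting these equal: 14p − 9 = −2p + 5 ⇒ 16p = 14 ⇒ p = 7/8, and the value is (14)·(7/8) − 9 = 13/4.
For Column: with q = P(b1), equating M's and D's payoffs gives 2q + 3 = −14q + 5 ⇒ q = 1/8.

1/8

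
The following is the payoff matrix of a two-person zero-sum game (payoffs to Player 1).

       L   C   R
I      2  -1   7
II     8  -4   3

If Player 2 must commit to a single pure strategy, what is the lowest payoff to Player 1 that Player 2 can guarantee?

-1

Column maxima: L → 8, C → -1, R → 7.
The smallest of these is -1.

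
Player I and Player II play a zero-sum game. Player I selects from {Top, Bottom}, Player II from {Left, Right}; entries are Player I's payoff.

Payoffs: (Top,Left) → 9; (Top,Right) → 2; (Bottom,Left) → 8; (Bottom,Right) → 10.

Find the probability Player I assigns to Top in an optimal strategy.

2/9

Row minima: Top → 2, Bottom → 8; maximin = 8.
Column maxima: Left → 9, Right → 10; minimax = 9.
8 ≠ 9, so there is no saddle point; optimal play is mixed.
Let Player I play Top with probability p. Expected payoff against Left: 9p + 8(1−p) = p + 8; against Right: 2p + 10(1−p) = −8p + 10.
Setting these equal: p + 8 = −8p + 10 ⇒ 9p = 2 ⇒ p = 2/9, and the value is (1)·(2/9) + 8 = 74/9.
For Player II: with q = P(Left), equating Top's and Bottom's payoffs gives 7q + 2 = −2q + 10 ⇒ q = 8/9.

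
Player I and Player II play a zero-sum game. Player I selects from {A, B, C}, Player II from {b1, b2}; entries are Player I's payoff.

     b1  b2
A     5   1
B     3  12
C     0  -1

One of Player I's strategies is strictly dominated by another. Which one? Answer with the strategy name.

A gives a strictly higher payoff than C against every column: 5 > 0, 1 > -1.
So C is strictly dominated and Player I never plays it.

C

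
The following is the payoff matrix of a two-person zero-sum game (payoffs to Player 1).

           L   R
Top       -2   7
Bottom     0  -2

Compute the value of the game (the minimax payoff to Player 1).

-4/11

Row minima: Top → -2, Bottom → -2; maximin = -2.
Column maxima: L → 0, R → 7; minimax = 0.
-2 ≠ 0, so there is no saddle point; optimal play is mixed.
Let Player 1 play Top with probability p. Expected payoff against L: (-2)p + 0(1−p) = −2p; against R: 7p + (-2)(1−p) = 9p − 2.
Setting these equal: −2p = 9p − 2 ⇒ −11p = -2 ⇒ p = 2/11, and the value is (-2)·(2/11) = -4/11.
For Player 2: with q = P(L), equating Top's and Bottom's payoffs gives −9q + 7 = 2q − 2 ⇒ q = 9/11.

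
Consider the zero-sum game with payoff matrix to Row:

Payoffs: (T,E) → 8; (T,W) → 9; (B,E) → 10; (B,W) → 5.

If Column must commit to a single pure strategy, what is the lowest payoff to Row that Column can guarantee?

Column maxima: E → 10, W → 9.
The smallest of these is 9.

9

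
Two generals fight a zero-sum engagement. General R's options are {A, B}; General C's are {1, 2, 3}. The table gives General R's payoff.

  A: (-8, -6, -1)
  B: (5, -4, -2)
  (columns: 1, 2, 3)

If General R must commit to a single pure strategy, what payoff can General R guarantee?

Row minima: A → -8, B → -4.
The best of these is -4.

-4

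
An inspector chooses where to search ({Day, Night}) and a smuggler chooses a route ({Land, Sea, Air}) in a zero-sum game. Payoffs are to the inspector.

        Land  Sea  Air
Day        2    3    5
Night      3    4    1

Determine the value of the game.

Row minima: Day → 2, Night → 1; maximin = 2.
Column maxima: Land → 3, Sea → 4, Air → 5; minimax = 3.
2 ≠ 3, so there is no saddle point; optimal play is mixed.
Sea is strictly dominated by Land (it gives the inspector strictly more in every row), so the smuggler never plays it.
On the remaining 2×2 (Day, Night vs Land, Air):
Let the inspector play Day with probability p. Expected payoff against Land: 2p + 3(1−p) = −p + 3; against Air: 5p + 1(1−p) = 4p + 1.
Setting these equal: −p + 3 = 4p + 1 ⇒ −5p = -2 ⇒ p = 2/5, and the value is (-1)·(2/5) + 3 = 13/5.
For the smuggler: with q = P(Land), equating Day's and Night's payoffs gives −3q + 5 = 2q + 1 ⇒ q = 4/5.

13/5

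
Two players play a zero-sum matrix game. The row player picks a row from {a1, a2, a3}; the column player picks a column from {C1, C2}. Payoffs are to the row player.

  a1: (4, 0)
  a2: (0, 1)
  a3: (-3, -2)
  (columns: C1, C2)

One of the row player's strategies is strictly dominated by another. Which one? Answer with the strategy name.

a1 gives a strictly higher payoff than a3 against every column: 4 > -3, 0 > -2.
So a3 is strictly dominated and the row player never plays it.

a3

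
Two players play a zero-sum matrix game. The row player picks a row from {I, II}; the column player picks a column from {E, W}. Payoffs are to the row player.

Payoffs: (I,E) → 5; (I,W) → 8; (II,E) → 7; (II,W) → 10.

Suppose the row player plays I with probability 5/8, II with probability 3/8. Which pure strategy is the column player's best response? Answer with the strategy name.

If the column player plays E, the row player's expected payoff is (5/8)·5 + (3/8)·7 = 23/4.
If the column player plays W, the row player's expected payoff is (5/8)·8 + (3/8)·10 = 35/4.
The column player minimizes the row player's payoff; the smallest is 23/4, so the best response is E.

E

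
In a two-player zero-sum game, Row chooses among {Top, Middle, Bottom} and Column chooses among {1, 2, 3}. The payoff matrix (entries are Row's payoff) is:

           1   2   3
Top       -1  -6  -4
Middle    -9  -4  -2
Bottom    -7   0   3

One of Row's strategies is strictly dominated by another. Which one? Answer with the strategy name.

Middle

Bottom gives a strictly higher payoff than Middle against every column: -7 > -9, 0 > -4, 3 > -2.
So Middle is strictly dominated and Row never plays it.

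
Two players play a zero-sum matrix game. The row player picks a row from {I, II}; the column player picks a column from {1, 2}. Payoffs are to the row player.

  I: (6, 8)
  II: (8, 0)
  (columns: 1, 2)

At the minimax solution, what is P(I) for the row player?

Row minima: I → 6, II → 0; maximin = 6.
Column maxima: 1 → 8, 2 → 8; minimax = 8.
6 ≠ 8, so there is no saddle point; optimal play is mixed.
Let the row player play I with probability p. Expected payoff against 1: 6p + 8(1−p) = −2p + 8; against 2: 8p + 0(1−p) = 8p.
Setting these equal: −2p + 8 = 8p ⇒ −10p = -8 ⇒ p = 4/5, and the value is (-2)·(4/5) + 8 = 32/5.
For the column player: with q = P(1), equating I's and II's payoffs gives −2q + 8 = 8q ⇒ q = 4/5.

4/5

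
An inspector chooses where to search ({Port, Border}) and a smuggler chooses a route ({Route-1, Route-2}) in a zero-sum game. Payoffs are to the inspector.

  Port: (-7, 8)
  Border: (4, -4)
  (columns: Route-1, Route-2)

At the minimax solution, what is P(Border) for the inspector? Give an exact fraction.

Row minima: Port → -7, Border → -4; maximin = -4.
Column maxima: Route-1 → 4, Route-2 → 8; minimax = 4.
-4 ≠ 4, so there is no saddle point; optimal play is mixed.
Let the inspector play Port with probability p. Expected payoff against Route-1: (-7)p + 4(1−p) = −11p + 4; against Route-2: 8p + (-4)(1−p) = 12p − 4.
Setting these equal: −11p + 4 = 12p − 4 ⇒ −23p = -8 ⇒ p = 8/23, and the value is (-11)·(8/23) + 4 = 4/23.
For the smuggler: with q = P(Route-1), equating Port's and Border's payoffs gives −15q + 8 = 8q − 4 ⇒ q = 12/23.

15/23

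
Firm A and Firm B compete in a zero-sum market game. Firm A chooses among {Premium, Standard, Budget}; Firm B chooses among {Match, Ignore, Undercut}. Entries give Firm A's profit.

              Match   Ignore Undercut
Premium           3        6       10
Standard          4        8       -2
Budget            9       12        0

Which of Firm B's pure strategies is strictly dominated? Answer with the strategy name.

Ignore

Match holds Firm A's payoff strictly below Ignore in every row: 3 < 6, 4 < 8, 9 < 12.
So Ignore is strictly dominated for Firm B.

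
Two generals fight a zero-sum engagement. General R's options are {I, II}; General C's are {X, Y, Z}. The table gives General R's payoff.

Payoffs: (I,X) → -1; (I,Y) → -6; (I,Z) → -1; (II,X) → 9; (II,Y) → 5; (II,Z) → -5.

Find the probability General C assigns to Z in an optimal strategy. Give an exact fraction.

11/15

Row minima: I → -6, II → -5; maximin = -5.
Column maxima: X → 9, Y → 5, Z → -1; minimax = -1.
-5 ≠ -1, so there is no saddle point; optimal play is mixed.
X is strictly dominated by Y (it gives General R strictly more in every row), so General C never plays it.
On the remaining 2×2 (I, II vs Y, Z):
Let General R play I with probability p. Expected payoff against Y: (-6)p + 5(1−p) = −11p + 5; against Z: (-1)p + (-5)(1−p) = 4p − 5.
Setting these equal: −11p + 5 = 4p − 5 ⇒ −15p = -10 ⇒ p = 2/3, and the value is (-11)·(2/3) + 5 = -7/3.
For General C: with q = P(Y), equating I's and II's payoffs gives −5q − 1 = 10q − 5 ⇒ q = 4/15.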